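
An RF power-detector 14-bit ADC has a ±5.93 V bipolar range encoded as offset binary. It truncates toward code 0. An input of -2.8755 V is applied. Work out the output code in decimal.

code 4219

With 16384 levels over 11.86 V, one step is 0.724 mV.
(V_in − V_low)/LSB = (-2.8755 − (−5.93)) / 0.000723877 = 4219.640.
Floor → code 4219.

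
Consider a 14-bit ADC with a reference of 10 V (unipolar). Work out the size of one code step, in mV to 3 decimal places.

Full-scale span = 10 V.
LSB = 10 / 2^14 = 10 / 16384 = 0.000610352 V = 0.610 mV.

0.610 mV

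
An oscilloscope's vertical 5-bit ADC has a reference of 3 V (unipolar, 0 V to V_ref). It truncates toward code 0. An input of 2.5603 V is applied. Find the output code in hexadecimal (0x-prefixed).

code 0x1B (decimal 27)

LSB = 3 V / 32 = 93.750 mV.
(2.5603 − 0) / 0.09375 = 27.310 LSBs.
Floor → code 27.
In hexadecimal (0x-prefixed): 0x1B.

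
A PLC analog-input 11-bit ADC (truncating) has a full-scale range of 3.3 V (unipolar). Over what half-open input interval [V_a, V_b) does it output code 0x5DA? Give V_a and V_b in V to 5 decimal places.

[2.41377 V, 2.41538 V)

LSB = 3.3/2^11 = 1.611 mV.
Code 0x5DA = 1498 decimal.
V_a = V_low + 1498·LSB = 2.41377 V; V_b = V_low + 1499·LSB = 2.41538 V.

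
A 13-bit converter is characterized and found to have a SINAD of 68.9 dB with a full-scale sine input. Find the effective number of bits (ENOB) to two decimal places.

11.15 bits

ENOB = (SINAD − 1.76) / 6.02 = (68.9 − 1.76)/6.02 = 11.153.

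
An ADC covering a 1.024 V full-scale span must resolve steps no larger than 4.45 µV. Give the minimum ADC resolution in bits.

18 bits

Number of steps required ≥ 1.024 V / 4.45 µV = 230112.36.
Need 2^N ≥ 230112.36; 2^17 = 131072, 2^18 = 262144.
Minimum N = 18.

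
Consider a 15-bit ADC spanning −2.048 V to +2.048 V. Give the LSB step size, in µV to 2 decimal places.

125.00 µV

Full-scale span = 4.096 V.
LSB = 4.096 / 2^15 = 4.096 / 32768 = 0.000125 V = 125.00 µV.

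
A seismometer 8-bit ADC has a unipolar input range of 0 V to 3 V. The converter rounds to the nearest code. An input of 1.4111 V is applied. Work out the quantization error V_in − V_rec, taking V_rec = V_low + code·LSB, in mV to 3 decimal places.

LSB = 3/2^8 = 11.719 mV.
(V_in − V_low)/LSB = (1.4111 − 0)/0.0117188 = 120.4139 → code 120 (round).
Reconstructed: 1.40625 V.
Difference: 0.00485 V → 4.850 mV.

4.850 mV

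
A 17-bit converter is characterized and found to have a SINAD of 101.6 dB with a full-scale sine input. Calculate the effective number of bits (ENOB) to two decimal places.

ENOB = (SINAD − 1.76) / 6.02 = (101.6 − 1.76)/6.02 = 16.585.

16.58 bits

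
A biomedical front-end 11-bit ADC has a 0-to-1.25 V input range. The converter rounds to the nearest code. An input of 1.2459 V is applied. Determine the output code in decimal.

code 2041

With 2048 levels over 1.25 V, one step is 0.610 mV.
Input sits at 2041.283 steps above V_low.
round(2041.283) = 2041.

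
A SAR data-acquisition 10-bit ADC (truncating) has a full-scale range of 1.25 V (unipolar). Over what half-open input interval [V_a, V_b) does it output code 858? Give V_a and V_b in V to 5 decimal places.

[1.04736 V, 1.04858 V)

LSB = 1.25/2^10 = 1.221 mV.
V_a = V_low + 858·LSB = 1.04736 V; V_b = V_low + 859·LSB = 1.04858 V.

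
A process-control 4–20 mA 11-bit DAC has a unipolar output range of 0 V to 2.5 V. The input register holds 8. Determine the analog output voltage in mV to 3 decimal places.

9.766 mV

LSB = 2.5 V / 2^11 = 1.221 mV.
V_out = 0 + 8 × 0.0012207 V = 0.00976562 V.
= 9.766 mV.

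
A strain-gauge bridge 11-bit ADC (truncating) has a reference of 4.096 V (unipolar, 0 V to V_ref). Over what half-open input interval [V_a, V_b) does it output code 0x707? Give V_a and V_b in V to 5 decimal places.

[3.59800 V, 3.60000 V)

LSB = 4.096/2^11 = 2.000 mV.
Code 0x707 = 1799 decimal.
V_a = V_low + 1799·LSB = 3.598 V; V_b = V_low + 1800·LSB = 3.6 V.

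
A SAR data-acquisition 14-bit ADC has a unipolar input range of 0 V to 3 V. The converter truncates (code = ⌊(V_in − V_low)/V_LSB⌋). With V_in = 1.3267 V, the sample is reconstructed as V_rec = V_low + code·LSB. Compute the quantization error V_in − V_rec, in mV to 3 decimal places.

Step size: 3 V ÷ 2^14 = 183.11 µV.
Scaled input = 7245.5509 LSBs, so code = 7245.
Code 7245 maps back to 0 + 7245×0.000183105 V = 1.3265991 V.
Error = 1.3267 − 1.3265991 = 0.000100879 V = 0.101 mV.

0.101 mV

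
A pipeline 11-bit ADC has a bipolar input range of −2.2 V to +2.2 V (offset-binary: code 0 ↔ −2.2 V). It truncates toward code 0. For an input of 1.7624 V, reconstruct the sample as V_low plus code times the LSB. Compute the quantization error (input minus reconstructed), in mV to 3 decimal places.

LSB = 4.4/2^11 = 2.148 mV.
(V_in − V_low)/LSB = (1.7624 − (−2.2))/0.00214844 = 1844.3171 → code 1844 (floor).
Reconstructed: 1.7617188 V.
Error = 1.7624 − 1.7617188 = 0.00068125 V = 0.681 mV.

0.681 mV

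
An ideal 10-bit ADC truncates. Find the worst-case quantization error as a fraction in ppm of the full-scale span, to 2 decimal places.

976.56 ppm

Truncating → worst-case error = 1 LSB = V_FS/2^10, so 1e+06/1024 = 976.562 ppm of full scale.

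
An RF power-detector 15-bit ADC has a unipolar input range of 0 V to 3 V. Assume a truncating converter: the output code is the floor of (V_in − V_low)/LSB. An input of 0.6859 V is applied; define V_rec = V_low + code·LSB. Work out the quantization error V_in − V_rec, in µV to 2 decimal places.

78.47 µV

LSB = 3/2^15 = 91.55 µV.
(0.6859 − 0)/9.15527e-05 = 7491.8571; ⌊·⌋ gives code 7491.
Reconstructed: 0.68582153 V.
Error = 0.6859 − 0.68582153 = 7.84668e-05 V = 78.47 µV.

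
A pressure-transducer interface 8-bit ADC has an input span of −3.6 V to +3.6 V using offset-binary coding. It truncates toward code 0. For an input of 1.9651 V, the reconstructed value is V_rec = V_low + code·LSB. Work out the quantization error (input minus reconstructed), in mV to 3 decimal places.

24.475 mV

LSB = 7.2/2^8 = 28.125 mV.
(V_in − V_low)/LSB = (1.9651 − (−3.6))/0.028125 = 197.8702 → code 197 (floor).
Code 197 maps back to (−3.6) + 197×0.028125 V = 1.940625 V.
V_in − V_rec = 0.024475 V = 24.475 mV.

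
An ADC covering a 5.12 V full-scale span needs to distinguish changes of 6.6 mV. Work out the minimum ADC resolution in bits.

Number of steps required ≥ 5.12 V / 6.6 mV = 775.76.
Need 2^N ≥ 775.76; 2^9 = 512, 2^10 = 1024.
Minimum N = 10.

10 bits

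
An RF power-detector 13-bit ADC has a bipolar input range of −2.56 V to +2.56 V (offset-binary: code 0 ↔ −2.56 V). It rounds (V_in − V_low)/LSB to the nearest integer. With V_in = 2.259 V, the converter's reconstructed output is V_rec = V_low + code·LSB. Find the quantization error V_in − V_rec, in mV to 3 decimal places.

0.250 mV

LSB = 5.12/2^13 = 0.625 mV.
Scaled input = 7710.4000 LSBs, so code = 7710.
Reconstructed: 2.25875 V.
Error = 2.259 − 2.25875 = 0.00025 V = 0.250 mV.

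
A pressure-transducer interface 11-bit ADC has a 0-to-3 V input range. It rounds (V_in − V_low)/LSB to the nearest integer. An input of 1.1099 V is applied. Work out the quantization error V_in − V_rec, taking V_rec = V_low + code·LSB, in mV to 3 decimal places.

-0.452 mV

One LSB is 3 V / 2048 = 1.465 mV.
Scaled input = 757.6917 LSBs, so code = 758.
V_rec = 0 + 758·0.00146484 = 1.1103516 V.
V_in − V_rec = -0.000451562 V = -0.452 mV.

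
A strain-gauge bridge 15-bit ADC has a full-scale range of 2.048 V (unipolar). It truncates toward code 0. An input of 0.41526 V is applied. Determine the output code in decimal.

LSB = 2.048 V / 32768 = 62.50 µV.
(V_in − V_low)/LSB = (0.41526 − 0) / 6.25e-05 = 6644.160.
Floor → code 6644.

code 6644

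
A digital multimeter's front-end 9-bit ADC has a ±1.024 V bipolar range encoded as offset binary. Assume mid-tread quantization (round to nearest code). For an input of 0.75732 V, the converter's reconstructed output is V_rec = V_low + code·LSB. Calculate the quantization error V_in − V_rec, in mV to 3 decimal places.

1.320 mV

Step size: 2.048 V ÷ 2^9 = 4.000 mV.
Scaled input = 445.3300 LSBs, so code = 445.
Code 445 maps back to (−1.024) + 445×0.004 V = 0.756 V.
Difference: 0.00132 V → 1.320 mV.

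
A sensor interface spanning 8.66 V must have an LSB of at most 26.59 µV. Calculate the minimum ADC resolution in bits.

Number of steps required ≥ 8.66 V / 26.59 µV = 325686.35.
Need 2^N ≥ 325686.35; 2^18 = 262144, 2^19 = 524288.
Minimum N = 19.

19 bits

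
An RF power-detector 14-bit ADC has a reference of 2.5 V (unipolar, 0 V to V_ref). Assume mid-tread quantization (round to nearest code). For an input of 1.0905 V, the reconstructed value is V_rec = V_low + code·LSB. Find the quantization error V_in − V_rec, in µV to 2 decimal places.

One LSB is 2.5 V / 16384 = 152.59 µV.
(1.0905 − 0)/0.000152588 = 7146.7008; round gives code 7147.
V_rec = 0 + 7147·0.000152588 = 1.0905457 V.
V_in − V_rec = -4.56543e-05 V = -45.65 µV.

-45.65 µV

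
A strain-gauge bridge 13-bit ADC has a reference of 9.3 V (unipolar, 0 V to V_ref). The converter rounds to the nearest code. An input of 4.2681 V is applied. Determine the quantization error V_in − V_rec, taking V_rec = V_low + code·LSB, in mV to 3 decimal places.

-0.455 mV

One LSB is 9.3 V / 8192 = 1.135 mV.
Scaled input = 3759.5995 LSBs, so code = 3760.
Reconstructed: 4.2685547 V.
Error = 4.2681 − 4.2685547 = -0.000454688 V = -0.455 mV.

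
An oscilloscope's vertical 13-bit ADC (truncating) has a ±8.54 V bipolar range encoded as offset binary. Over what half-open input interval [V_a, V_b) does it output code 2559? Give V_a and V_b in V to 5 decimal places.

[-3.20458 V, -3.20250 V)

LSB = 17.08/2^13 = 2.085 mV.
V_a = V_low + 2559·LSB = -3.20458 V; V_b = V_low + 2560·LSB = -3.2025 V.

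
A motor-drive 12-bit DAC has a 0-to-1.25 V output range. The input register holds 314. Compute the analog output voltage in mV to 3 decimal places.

95.825 mV

LSB = 1.25 V / 2^12 = 305.18 µV.
V_out = 0 + 314 × 0.000305176 V = 0.0958252 V.
= 95.825 mV.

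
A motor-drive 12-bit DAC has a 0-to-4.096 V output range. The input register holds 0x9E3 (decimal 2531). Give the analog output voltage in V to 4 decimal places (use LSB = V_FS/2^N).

LSB = 4.096 V / 2^12 = 1.000 mV.
Code 0x9E3 = 2531 decimal.
V_out = 0 + 2531 × 0.001 V = 2.531 V.

2.5310 V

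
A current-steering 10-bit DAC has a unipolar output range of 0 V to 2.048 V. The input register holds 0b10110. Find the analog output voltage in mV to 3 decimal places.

44.000 mV

LSB = 2.048 V / 2^10 = 2.000 mV.
Code 0b10110 = 22 decimal.
V_out = 0 + 22 × 0.002 V = 0.044 V.
= 44.000 mV.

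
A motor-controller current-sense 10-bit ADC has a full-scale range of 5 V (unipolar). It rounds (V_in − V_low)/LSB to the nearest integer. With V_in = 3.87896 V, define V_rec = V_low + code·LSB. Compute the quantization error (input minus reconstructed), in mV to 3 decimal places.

LSB = 5/2^10 = 4.883 mV.
(V_in − V_low)/LSB = (3.87896 − 0)/0.00488281 = 794.4110 → code 794 (round).
V_rec = 0 + 794·0.00488281 = 3.8769531 V.
Error = 3.87896 − 3.8769531 = 0.00200687 V = 2.007 mV.

2.007 mV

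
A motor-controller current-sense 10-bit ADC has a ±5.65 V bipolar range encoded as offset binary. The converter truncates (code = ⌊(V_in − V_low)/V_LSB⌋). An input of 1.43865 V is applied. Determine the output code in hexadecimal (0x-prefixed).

Full-scale span = 11.3 V; LSB = 11.3/2^10 = 11.035 mV.
Input sits at 642.370 steps above V_low.
Floor → code 642.
In hexadecimal (0x-prefixed): 0x282.

code 0x282 (decimal 642)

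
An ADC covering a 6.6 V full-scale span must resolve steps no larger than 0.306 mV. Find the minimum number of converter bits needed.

15 bits

Number of steps required ≥ 6.6 V / 0.306 mV = 21568.63.
Need 2^N ≥ 21568.63; 2^14 = 16384, 2^15 = 32768.
Minimum N = 15.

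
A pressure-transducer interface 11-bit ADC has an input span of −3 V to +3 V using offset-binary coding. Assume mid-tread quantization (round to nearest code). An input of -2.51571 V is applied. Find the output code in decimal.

With 2048 levels over 6 V, one step is 2.930 mV.
(V_in − V_low)/LSB = (-2.51571 − (−3)) / 0.00292969 = 165.304.
Round → code 165.

code 165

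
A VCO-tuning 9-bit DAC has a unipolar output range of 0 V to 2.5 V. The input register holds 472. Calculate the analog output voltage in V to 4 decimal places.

2.3047 V

LSB = 2.5 V / 2^9 = 4.883 mV.
V_out = 0 + 472 × 0.00488281 V = 2.30469 V.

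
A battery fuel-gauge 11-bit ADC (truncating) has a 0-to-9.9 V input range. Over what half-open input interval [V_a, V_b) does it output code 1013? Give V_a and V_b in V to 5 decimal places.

[4.89683 V, 4.90166 V)

LSB = 9.9/2^11 = 4.834 mV.
V_a = V_low + 1013·LSB = 4.89683 V; V_b = V_low + 1014·LSB = 4.90166 V.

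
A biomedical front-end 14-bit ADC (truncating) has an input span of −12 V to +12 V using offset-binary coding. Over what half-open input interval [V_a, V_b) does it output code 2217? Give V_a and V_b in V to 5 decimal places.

[-8.75244 V, -8.75098 V)

LSB = 24/2^14 = 1.465 mV.
V_a = V_low + 2217·LSB = -8.75244 V; V_b = V_low + 2218·LSB = -8.75098 V.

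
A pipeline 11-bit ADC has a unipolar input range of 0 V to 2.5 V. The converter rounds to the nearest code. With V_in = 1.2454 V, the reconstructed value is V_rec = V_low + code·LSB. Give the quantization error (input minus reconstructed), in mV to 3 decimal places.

0.283 mV

One LSB is 2.5 V / 2048 = 1.221 mV.
(V_in − V_low)/LSB = (1.2454 − 0)/0.0012207 = 1020.2317 → code 1020 (round).
Code 1020 maps back to 0 + 1020×0.0012207 V = 1.2451172 V.
V_in − V_rec = 0.000282813 V = 0.283 mV.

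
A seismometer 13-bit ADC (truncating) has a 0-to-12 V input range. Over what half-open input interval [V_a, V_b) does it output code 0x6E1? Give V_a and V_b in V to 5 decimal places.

[2.57959 V, 2.58105 V)

LSB = 12/2^13 = 1.465 mV.
Code 0x6E1 = 1761 decimal.
V_a = V_low + 1761·LSB = 2.57959 V; V_b = V_low + 1762·LSB = 2.58105 V.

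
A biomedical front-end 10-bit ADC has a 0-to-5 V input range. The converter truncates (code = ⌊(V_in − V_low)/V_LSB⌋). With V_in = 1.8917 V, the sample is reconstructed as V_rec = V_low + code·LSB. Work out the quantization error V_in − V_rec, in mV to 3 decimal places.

One LSB is 5 V / 1024 = 4.883 mV.
Scaled input = 387.4202 LSBs, so code = 387.
V_rec = 0 + 387·0.00488281 = 1.8896484 V.
Error = 1.8917 − 1.8896484 = 0.00205156 V = 2.052 mV.

2.052 mV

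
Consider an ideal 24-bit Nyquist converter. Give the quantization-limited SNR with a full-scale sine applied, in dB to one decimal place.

146.2 dB

SNR ≈ 6.02·N + 1.76 dB = 6.02·24 + 1.76 = 146.24 dB.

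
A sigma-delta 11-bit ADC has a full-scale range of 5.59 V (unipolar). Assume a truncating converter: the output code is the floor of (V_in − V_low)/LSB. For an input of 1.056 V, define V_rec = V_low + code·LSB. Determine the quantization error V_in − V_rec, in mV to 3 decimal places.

2.416 mV

LSB = 5.59/2^11 = 2.729 mV.
Scaled input = 386.8852 LSBs, so code = 386.
Reconstructed: 1.053584 V.
V_in − V_rec = 0.00241602 V = 2.416 mV.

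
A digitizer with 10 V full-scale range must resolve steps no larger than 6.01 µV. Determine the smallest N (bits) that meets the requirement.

21 bits

Number of steps required ≥ 10 V / 6.01 µV = 1663893.51.
Need 2^N ≥ 1663893.51; 2^20 = 1048576, 2^21 = 2097152.
Minimum N = 21.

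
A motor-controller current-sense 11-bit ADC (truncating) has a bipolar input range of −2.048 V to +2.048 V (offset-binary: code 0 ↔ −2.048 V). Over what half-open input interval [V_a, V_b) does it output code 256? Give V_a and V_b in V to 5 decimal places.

[-1.53600 V, -1.53400 V)

LSB = 4.096/2^11 = 2.000 mV.
V_a = V_low + 256·LSB = -1.536 V; V_b = V_low + 257·LSB = -1.534 V.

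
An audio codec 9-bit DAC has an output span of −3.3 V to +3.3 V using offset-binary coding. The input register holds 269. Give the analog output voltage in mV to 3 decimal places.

167.578 mV

LSB = 6.6 V / 2^9 = 12.891 mV.
V_out = (−3.3) + 269 × 0.0128906 V = 0.167578 V.
= 167.578 mV.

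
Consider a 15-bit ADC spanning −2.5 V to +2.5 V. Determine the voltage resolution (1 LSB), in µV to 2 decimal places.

Full-scale span = 5 V.
LSB = 5 / 2^15 = 5 / 32768 = 0.000152588 V = 152.59 µV.

152.59 µV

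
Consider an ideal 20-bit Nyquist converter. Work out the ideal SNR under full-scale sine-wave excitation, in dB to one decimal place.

122.2 dB

SNR ≈ 6.02·N + 1.76 dB = 6.02·20 + 1.76 = 122.16 dB.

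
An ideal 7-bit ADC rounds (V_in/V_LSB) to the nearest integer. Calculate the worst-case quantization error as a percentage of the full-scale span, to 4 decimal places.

Rounding → worst-case error = ½ LSB = V_FS/2^8, so 100/256 = 0.390625 % of full scale.

0.3906 %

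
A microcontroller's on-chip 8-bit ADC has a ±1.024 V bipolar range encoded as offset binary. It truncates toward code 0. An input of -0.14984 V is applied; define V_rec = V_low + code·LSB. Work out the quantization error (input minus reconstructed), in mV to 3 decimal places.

2.160 mV

Step size: 2.048 V ÷ 2^8 = 8.000 mV.
(V_in − V_low)/LSB = (-0.14984 − (−1.024))/0.008 = 109.2700 → code 109 (floor).
Code 109 maps back to (−1.024) + 109×0.008 V = -0.152 V.
Error = -0.14984 − (−0.152) = 0.00216 V = 2.160 mV.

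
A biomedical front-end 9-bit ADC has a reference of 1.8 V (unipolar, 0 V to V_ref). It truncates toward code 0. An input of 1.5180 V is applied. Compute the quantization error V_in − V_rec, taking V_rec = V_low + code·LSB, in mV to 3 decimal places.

2.766 mV

One LSB is 1.8 V / 512 = 3.516 mV.
(V_in − V_low)/LSB = (1.5180 − 0)/0.00351563 = 431.7867 → code 431 (floor).
Reconstructed: 1.5152344 V.
Difference: 0.00276562 V → 2.766 mV.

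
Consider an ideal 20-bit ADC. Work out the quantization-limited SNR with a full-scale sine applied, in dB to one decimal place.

122.2 dB

SNR ≈ 6.02·N + 1.76 dB = 6.02·20 + 1.76 = 122.16 dB.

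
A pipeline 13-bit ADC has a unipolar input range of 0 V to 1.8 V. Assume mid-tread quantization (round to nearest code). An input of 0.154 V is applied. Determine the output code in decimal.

LSB = 1.8 V / 8192 = 219.73 µV.
Input sits at 700.871 steps above V_low.
round(700.871) = 701.

code 701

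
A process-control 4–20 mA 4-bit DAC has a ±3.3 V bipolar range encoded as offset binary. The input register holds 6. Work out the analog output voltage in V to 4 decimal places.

LSB = 6.6 V / 2^4 = 412.500 mV.
V_out = (−3.3) + 6 × 0.4125 V = -0.825 V.

-0.8250 V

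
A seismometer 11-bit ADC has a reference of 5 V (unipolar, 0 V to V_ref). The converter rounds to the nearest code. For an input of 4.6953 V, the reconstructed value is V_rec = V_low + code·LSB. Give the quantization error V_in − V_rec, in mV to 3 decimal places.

0.476 mV

One LSB is 5 V / 2048 = 2.441 mV.
Scaled input = 1923.1949 LSBs, so code = 1923.
Code 1923 maps back to 0 + 1923×0.00244141 V = 4.6948242 V.
Error = 4.6953 − 4.6948242 = 0.000475781 V = 0.476 mV.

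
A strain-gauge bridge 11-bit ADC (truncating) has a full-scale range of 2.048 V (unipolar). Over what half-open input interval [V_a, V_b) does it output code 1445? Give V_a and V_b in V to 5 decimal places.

LSB = 2.048/2^11 = 1.000 mV.
V_a = V_low + 1445·LSB = 1.445 V; V_b = V_low + 1446·LSB = 1.446 V.

[1.44500 V, 1.44600 V)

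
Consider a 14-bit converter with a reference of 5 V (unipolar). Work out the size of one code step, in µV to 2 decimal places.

305.18 µV

Full-scale span = 5 V.
LSB = 5 / 2^14 = 5 / 16384 = 0.000305176 V = 305.18 µV.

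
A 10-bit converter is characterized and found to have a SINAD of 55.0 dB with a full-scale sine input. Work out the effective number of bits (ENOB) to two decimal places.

ENOB = (SINAD − 1.76) / 6.02 = (55.0 − 1.76)/6.02 = 8.844.

8.84 bits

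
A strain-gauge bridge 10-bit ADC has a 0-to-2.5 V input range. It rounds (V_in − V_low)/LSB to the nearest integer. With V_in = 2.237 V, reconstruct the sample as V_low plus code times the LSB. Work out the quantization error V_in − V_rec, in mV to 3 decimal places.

0.672 mV

Step size: 2.5 V ÷ 2^10 = 2.441 mV.
(2.237 − 0)/0.00244141 = 916.2752; round gives code 916.
V_rec = 0 + 916·0.00244141 = 2.2363281 V.
Difference: 0.000671875 V → 0.672 mV.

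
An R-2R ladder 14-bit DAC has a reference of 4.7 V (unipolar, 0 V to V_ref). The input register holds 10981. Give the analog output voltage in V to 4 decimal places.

LSB = 4.7 V / 2^14 = 286.87 µV.
V_out = 0 + 10981 × 0.000286865 V = 3.15007 V.

3.1501 V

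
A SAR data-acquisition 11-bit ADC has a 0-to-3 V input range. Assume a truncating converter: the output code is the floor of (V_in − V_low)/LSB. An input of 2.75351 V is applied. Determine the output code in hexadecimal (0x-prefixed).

With 2048 levels over 3 V, one step is 1.465 mV.
(V_in − V_low)/LSB = (2.75351 − 0) / 0.00146484 = 1879.729.
So the output code is 1879.
In hexadecimal (0x-prefixed): 0x757.

code 0x757 (decimal 1879)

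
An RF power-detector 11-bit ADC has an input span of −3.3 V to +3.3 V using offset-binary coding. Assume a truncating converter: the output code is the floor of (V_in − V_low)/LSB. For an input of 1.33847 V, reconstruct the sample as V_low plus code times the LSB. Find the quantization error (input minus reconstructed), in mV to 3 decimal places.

1.068 mV

LSB = 6.6/2^11 = 3.223 mV.
(V_in − V_low)/LSB = (1.33847 − (−3.3))/0.00322266 = 1439.3313 → code 1439 (floor).
Code 1439 maps back to (−3.3) + 1439×0.00322266 V = 1.3374023 V.
Difference: 0.00106766 V → 1.068 mV.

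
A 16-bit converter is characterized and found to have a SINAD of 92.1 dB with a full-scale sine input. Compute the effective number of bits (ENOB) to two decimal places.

ENOB = (SINAD − 1.76) / 6.02 = (92.1 − 1.76)/6.02 = 15.007.

15.01 bits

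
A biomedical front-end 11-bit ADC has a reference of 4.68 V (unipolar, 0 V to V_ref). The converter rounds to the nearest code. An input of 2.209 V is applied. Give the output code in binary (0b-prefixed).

code 0b1111000111 (decimal 967)

LSB = 4.68 V / 2048 = 2.285 mV.
Input sits at 966.674 steps above V_low.
round(966.674) = 967.
In binary (0b-prefixed): 0b1111000111.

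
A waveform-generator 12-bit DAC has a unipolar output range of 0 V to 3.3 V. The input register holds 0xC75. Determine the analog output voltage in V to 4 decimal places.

LSB = 3.3 V / 2^12 = 0.806 mV.
Code 0xC75 = 3189 decimal.
V_out = 0 + 3189 × 0.000805664 V = 2.56926 V.

2.5693 V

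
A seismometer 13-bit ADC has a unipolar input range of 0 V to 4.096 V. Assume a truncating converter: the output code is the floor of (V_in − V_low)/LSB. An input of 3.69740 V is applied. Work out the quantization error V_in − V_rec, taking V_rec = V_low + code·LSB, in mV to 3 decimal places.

0.400 mV

LSB = 4.096/2^13 = 0.500 mV.
(3.69740 − 0)/0.0005 = 7394.8000; ⌊·⌋ gives code 7394.
V_rec = 0 + 7394·0.0005 = 3.697 V.
Error = 3.69740 − 3.697 = 0.0004 V = 0.400 mV.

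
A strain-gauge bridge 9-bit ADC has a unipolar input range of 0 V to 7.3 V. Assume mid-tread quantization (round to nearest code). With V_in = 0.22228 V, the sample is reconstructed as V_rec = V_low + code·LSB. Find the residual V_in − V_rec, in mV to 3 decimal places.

One LSB is 7.3 V / 512 = 14.258 mV.
Scaled input = 15.5900 LSBs, so code = 16.
V_rec = 0 + 16·0.0142578 = 0.228125 V.
V_in − V_rec = -0.005845 V = -5.845 mV.

-5.845 mV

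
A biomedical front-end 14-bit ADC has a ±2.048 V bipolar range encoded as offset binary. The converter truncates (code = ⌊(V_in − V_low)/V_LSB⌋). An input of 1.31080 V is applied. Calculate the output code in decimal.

code 13435

Full-scale span = 4.096 V; LSB = 4.096/2^14 = 250.00 µV.
Input sits at 13435.200 steps above V_low.
So the output code is 13435.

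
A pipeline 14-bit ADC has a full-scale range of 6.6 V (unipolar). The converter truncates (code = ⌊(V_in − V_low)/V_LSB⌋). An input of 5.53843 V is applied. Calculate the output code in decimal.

code 13748

Full-scale span = 6.6 V; LSB = 6.6/2^14 = 402.83 µV.
(5.53843 − 0) / 0.000402832 = 13748.733 LSBs.
⌊·⌋(13748.733) = 13748.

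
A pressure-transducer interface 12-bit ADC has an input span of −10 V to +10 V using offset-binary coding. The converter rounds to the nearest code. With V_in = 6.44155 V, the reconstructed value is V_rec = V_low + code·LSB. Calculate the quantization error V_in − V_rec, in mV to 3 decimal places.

1.120 mV

LSB = 20/2^12 = 4.883 mV.
(6.44155 − (−10))/0.00488281 = 3367.2294; round gives code 3367.
V_rec = (−10) + 3367·0.00488281 = 6.4404297 V.
V_in − V_rec = 0.00112031 V = 1.120 mV.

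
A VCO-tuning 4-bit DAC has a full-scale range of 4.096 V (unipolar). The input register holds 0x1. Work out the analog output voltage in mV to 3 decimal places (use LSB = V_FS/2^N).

LSB = 4.096 V / 2^4 = 256.000 mV.
Code 0x1 = 1 decimal.
V_out = 0 + 1 × 0.256 V = 0.256 V.
= 256.000 mV.

256.000 mV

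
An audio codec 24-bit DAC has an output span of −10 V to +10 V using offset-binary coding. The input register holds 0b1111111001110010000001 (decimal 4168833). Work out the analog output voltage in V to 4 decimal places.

-5.0304 V

LSB = 20 V / 2^24 = 1.19 µV.
Code 0b1111111001110010000001 = 4168833 decimal.
V_out = (−10) + 4168833 × 1.19209e-06 V = -5.03036 V.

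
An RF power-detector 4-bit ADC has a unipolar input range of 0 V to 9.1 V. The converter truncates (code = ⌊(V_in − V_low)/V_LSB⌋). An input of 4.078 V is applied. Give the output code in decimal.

Full-scale span = 9.1 V; LSB = 9.1/2^4 = 0.5687 V.
Input sits at 7.170 steps above V_low.
Floor → code 7.

code 7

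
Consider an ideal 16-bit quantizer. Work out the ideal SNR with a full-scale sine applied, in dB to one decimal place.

SNR ≈ 6.02·N + 1.76 dB = 6.02·16 + 1.76 = 98.08 dB.

98.1 dB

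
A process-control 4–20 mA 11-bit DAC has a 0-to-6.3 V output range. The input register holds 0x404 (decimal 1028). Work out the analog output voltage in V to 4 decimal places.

LSB = 6.3 V / 2^11 = 3.076 mV.
Code 0x404 = 1028 decimal.
V_out = 0 + 1028 × 0.00307617 V = 3.1623 V.

3.1623 V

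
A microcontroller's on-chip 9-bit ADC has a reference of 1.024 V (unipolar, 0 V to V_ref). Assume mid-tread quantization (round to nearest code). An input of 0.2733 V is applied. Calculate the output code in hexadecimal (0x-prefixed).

code 0x89 (decimal 137)

Full-scale span = 1.024 V; LSB = 1.024/2^9 = 2.000 mV.
(V_in − V_low)/LSB = (0.2733 − 0) / 0.002 = 136.650.
Round → code 137.
In hexadecimal (0x-prefixed): 0x89.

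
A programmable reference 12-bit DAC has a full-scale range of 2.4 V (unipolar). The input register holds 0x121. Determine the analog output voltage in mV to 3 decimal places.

LSB = 2.4 V / 2^12 = 0.586 mV.
Code 0x121 = 289 decimal.
V_out = 0 + 289 × 0.000585937 V = 0.169336 V.
= 169.336 mV.

169.336 mV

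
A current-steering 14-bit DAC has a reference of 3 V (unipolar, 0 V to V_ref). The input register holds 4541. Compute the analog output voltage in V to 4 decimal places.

LSB = 3 V / 2^14 = 183.11 µV.
V_out = 0 + 4541 × 0.000183105 V = 0.831482 V.

0.8315 V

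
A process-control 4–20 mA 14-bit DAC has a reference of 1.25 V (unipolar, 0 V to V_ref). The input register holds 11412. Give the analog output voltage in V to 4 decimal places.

0.8707 V

LSB = 1.25 V / 2^14 = 76.29 µV.
V_out = 0 + 11412 × 7.62939e-05 V = 0.870667 V.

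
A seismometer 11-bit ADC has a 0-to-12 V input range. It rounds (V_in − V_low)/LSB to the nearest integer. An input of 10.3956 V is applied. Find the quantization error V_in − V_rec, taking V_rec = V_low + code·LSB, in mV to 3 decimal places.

One LSB is 12 V / 2048 = 5.859 mV.
Scaled input = 1774.1824 LSBs, so code = 1774.
Code 1774 maps back to 0 + 1774×0.00585938 V = 10.394531 V.
V_in − V_rec = 0.00106875 V = 1.069 mV.

1.069 mV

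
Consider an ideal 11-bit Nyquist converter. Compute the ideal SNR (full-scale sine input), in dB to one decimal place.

68.0 dB

SNR ≈ 6.02·N + 1.76 dB = 6.02·11 + 1.76 = 67.98 dB.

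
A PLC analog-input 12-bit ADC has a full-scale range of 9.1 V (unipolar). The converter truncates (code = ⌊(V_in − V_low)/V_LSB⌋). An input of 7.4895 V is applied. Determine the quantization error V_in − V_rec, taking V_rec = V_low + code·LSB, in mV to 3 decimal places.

Step size: 9.1 V ÷ 2^12 = 2.222 mV.
Scaled input = 3371.0980 LSBs, so code = 3371.
Code 3371 maps back to 0 + 3371×0.00222168 V = 7.4892822 V.
Error = 7.4895 − 7.4892822 = 0.000217773 V = 0.218 mV.

0.218 mV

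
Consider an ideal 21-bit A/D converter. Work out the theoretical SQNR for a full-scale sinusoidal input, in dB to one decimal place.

128.2 dB

SNR ≈ 6.02·N + 1.76 dB = 6.02·21 + 1.76 = 128.18 dB.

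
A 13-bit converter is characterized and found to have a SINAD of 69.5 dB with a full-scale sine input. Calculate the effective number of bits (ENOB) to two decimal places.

ENOB = (SINAD − 1.76) / 6.02 = (69.5 − 1.76)/6.02 = 11.252.

11.25 bits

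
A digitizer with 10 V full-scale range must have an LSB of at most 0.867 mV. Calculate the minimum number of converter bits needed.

14 bits

Number of steps required ≥ 10 V / 0.867 mV = 11534.03.
Need 2^N ≥ 11534.03; 2^13 = 8192, 2^14 = 16384.
Minimum N = 14.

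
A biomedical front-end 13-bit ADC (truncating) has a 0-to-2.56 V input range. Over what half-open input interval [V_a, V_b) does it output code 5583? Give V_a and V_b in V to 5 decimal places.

[1.74469 V, 1.74500 V)

LSB = 2.56/2^13 = 312.50 µV.
V_a = V_low + 5583·LSB = 1.74469 V; V_b = V_low + 5584·LSB = 1.745 V.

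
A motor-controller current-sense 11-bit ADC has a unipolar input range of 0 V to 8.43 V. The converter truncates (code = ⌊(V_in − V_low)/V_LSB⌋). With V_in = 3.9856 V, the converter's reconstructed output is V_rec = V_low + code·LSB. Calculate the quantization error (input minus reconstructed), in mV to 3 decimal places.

Step size: 8.43 V ÷ 2^11 = 4.116 mV.
(3.9856 − 0)/0.00411621 = 968.2691; ⌊·⌋ gives code 968.
Reconstructed: 3.9844922 V.
Difference: 0.00110781 V → 1.108 mV.

1.108 mV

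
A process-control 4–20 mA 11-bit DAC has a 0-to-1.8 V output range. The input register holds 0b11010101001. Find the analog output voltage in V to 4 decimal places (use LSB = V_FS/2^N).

1.4985 V

LSB = 1.8 V / 2^11 = 0.879 mV.
Code 0b11010101001 = 1705 decimal.
V_out = 0 + 1705 × 0.000878906 V = 1.49854 V.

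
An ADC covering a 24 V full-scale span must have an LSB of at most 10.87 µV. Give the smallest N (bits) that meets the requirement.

Number of steps required ≥ 24 V / 10.87 µV = 2207911.68.
Need 2^N ≥ 2207911.68; 2^21 = 2097152, 2^22 = 4194304.
Minimum N = 22.

22 bits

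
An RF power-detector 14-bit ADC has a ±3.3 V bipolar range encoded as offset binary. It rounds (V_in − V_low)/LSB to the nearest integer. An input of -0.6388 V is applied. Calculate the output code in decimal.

code 6606

Full-scale span = 6.6 V; LSB = 6.6/2^14 = 402.83 µV.
Input sits at 6606.227 steps above V_low.
Round → code 6606.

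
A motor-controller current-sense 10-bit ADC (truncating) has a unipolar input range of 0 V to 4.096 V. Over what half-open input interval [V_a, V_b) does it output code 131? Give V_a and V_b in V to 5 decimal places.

[0.52400 V, 0.52800 V)

LSB = 4.096/2^10 = 4.000 mV.
V_a = V_low + 131·LSB = 0.524 V; V_b = V_low + 132·LSB = 0.528 V.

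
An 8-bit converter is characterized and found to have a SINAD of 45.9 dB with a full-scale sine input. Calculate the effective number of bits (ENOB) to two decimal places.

ENOB = (SINAD − 1.76) / 6.02 = (45.9 − 1.76)/6.02 = 7.332.

7.33 bits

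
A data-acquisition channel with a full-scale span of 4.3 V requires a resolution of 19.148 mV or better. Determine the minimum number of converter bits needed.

Number of steps required ≥ 4.3 V / 19.148 mV = 224.57.
Need 2^N ≥ 224.57; 2^7 = 128, 2^8 = 256.
Minimum N = 8.

8 bits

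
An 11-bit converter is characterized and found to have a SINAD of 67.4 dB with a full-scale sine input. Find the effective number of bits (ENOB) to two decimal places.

10.90 bits

ENOB = (SINAD − 1.76) / 6.02 = (67.4 − 1.76)/6.02 = 10.904.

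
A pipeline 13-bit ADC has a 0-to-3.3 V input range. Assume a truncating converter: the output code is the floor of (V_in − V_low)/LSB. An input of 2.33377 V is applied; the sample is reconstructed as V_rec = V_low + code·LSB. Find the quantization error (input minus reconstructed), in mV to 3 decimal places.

One LSB is 3.3 V / 8192 = 402.83 µV.
(V_in − V_low)/LSB = (2.33377 − 0)/0.000402832 = 5793.4072 → code 5793 (floor).
Reconstructed: 2.333606 V.
Error = 2.33377 − 2.333606 = 0.000164043 V = 0.164 mV.

0.164 mV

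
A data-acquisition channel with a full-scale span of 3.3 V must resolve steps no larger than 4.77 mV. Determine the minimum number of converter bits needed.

10 bits

Number of steps required ≥ 3.3 V / 4.77 mV = 691.82.
Need 2^N ≥ 691.82; 2^9 = 512, 2^10 = 1024.
Minimum N = 10.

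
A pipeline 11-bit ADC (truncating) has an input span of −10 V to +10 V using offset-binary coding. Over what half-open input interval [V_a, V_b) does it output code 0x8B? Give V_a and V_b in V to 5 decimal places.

LSB = 20/2^11 = 9.766 mV.
Code 0x8B = 139 decimal.
V_a = V_low + 139·LSB = -8.64258 V; V_b = V_low + 140·LSB = -8.63281 V.

[-8.64258 V, -8.63281 V)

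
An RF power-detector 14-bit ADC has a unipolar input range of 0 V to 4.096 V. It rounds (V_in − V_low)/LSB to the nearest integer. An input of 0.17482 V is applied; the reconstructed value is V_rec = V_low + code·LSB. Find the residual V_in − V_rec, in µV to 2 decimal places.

Step size: 4.096 V ÷ 2^14 = 250.00 µV.
Scaled input = 699.2800 LSBs, so code = 699.
Code 699 maps back to 0 + 699×0.00025 V = 0.17475 V.
Difference: 7e-05 V → 70.00 µV.

70.00 µV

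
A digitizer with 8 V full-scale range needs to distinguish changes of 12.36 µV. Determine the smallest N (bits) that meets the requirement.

20 bits

Number of steps required ≥ 8 V / 12.36 µV = 647249.19.
Need 2^N ≥ 647249.19; 2^19 = 524288, 2^20 = 1048576.
Minimum N = 20.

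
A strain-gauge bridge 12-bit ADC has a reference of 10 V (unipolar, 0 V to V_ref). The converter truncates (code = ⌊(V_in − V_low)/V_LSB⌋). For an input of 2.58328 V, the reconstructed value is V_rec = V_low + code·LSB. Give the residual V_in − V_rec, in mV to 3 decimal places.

One LSB is 10 V / 4096 = 2.441 mV.
Scaled input = 1058.1115 LSBs, so code = 1058.
Code 1058 maps back to 0 + 1058×0.00244141 V = 2.5830078 V.
Error = 2.58328 − 2.5830078 = 0.000272188 V = 0.272 mV.

0.272 mV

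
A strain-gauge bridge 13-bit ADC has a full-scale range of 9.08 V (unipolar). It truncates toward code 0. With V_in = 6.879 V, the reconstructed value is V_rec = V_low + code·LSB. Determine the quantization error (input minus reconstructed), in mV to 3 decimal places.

0.279 mV

Step size: 9.08 V ÷ 2^13 = 1.108 mV.
(6.879 − 0)/0.0011084 = 6206.2520; ⌊·⌋ gives code 6206.
Reconstructed: 6.8787207 V.
V_in − V_rec = 0.000279297 V = 0.279 mV.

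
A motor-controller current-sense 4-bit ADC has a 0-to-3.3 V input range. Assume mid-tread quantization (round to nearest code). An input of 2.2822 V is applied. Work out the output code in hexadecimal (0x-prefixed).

Full-scale span = 3.3 V; LSB = 3.3/2^4 = 206.250 mV.
Input sits at 11.065 steps above V_low.
So the output code is 11.
In hexadecimal (0x-prefixed): 0xB.

code 0xB (decimal 11)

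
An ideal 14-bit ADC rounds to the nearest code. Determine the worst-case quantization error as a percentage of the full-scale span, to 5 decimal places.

Rounding → worst-case error = ½ LSB = V_FS/2^15, so 100/32768 = 0.00305176 % of full scale.

0.00305 %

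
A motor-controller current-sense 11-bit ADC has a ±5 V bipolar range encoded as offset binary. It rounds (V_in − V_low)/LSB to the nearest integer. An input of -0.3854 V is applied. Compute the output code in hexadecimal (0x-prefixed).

With 2048 levels over 10 V, one step is 4.883 mV.
Input sits at 945.070 steps above V_low.
So the output code is 945.
In hexadecimal (0x-prefixed): 0x3B1.

code 0x3B1 (decimal 945)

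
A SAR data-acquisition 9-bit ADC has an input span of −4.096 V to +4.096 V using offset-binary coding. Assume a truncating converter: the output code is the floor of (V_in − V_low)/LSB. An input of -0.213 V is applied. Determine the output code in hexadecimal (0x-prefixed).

code 0xF2 (decimal 242)

Full-scale span = 8.192 V; LSB = 8.192/2^9 = 16.000 mV.
(V_in − V_low)/LSB = (-0.213 − (−4.096)) / 0.016 = 242.688.
Floor → code 242.
In hexadecimal (0x-prefixed): 0xF2.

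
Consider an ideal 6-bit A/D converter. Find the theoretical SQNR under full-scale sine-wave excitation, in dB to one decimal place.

37.9 dB

SNR ≈ 6.02·N + 1.76 dB = 6.02·6 + 1.76 = 37.88 dB.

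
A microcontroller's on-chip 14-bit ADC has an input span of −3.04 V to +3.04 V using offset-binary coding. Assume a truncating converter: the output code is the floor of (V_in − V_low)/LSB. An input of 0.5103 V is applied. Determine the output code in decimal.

With 16384 levels over 6.08 V, one step is 371.09 µV.
Input sits at 9567.124 steps above V_low.
Floor → code 9567.

code 9567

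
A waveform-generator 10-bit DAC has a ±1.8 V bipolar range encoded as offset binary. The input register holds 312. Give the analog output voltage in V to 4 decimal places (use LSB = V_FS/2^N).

LSB = 3.6 V / 2^10 = 3.516 mV.
V_out = (−1.8) + 312 × 0.00351563 V = -0.703125 V.

-0.7031 V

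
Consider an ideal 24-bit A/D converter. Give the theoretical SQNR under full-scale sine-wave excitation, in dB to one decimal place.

SNR ≈ 6.02·N + 1.76 dB = 6.02·24 + 1.76 = 146.24 dB.

146.2 dB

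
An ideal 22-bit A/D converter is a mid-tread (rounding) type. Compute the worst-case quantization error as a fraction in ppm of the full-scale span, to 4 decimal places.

0.1192 ppm

Rounding → worst-case error = ½ LSB = V_FS/2^23, so 1e+06/8388608 = 0.119209 ppm of full scale.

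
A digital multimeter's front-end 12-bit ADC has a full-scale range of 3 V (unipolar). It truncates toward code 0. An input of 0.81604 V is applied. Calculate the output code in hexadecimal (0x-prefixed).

code 0x45A (decimal 1114)

LSB = 3 V / 4096 = 0.732 mV.
(V_in − V_low)/LSB = (0.81604 − 0) / 0.000732422 = 1114.167.
⌊·⌋(1114.167) = 1114.
In hexadecimal (0x-prefixed): 0x45A.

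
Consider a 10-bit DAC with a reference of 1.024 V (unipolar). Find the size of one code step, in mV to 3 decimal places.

Full-scale span = 1.024 V.
LSB = 1.024 / 2^10 = 1.024 / 1024 = 0.001 V = 1.000 mV.

1.000 mV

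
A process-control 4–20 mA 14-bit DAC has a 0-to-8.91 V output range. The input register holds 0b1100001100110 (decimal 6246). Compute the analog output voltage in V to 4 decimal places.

LSB = 8.91 V / 2^14 = 0.544 mV.
Code 0b1100001100110 = 6246 decimal.
V_out = 0 + 6246 × 0.000543823 V = 3.39672 V.

3.3967 V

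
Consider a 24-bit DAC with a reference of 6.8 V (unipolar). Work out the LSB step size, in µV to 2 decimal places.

Full-scale span = 6.8 V.
LSB = 6.8 / 2^24 = 6.8 / 16777216 = 4.05312e-07 V = 0.41 µV.

0.41 µV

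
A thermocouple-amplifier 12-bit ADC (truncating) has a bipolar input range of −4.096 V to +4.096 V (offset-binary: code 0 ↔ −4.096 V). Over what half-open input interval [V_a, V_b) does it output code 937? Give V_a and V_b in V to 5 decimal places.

[-2.22200 V, -2.22000 V)

LSB = 8.192/2^12 = 2.000 mV.
V_a = V_low + 937·LSB = -2.222 V; V_b = V_low + 938·LSB = -2.22 V.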